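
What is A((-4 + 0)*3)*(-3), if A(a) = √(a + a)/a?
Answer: I*√6/2 ≈ 1.2247*I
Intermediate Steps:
A(a) = √2/√a (A(a) = √(2*a)/a = (√2*√a)/a = √2/√a)
A((-4 + 0)*3)*(-3) = (√2/√((-4 + 0)*3))*(-3) = (√2/√(-4*3))*(-3) = (√2/√(-12))*(-3) = (√2*(-I*√3/6))*(-3) = -I*√6/6*(-3) = I*√6/2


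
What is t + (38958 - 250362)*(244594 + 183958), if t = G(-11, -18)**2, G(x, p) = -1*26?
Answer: -90597606332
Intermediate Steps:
G(x, p) = -26
t = 676 (t = (-26)**2 = 676)
t + (38958 - 250362)*(244594 + 183958) = 676 + (38958 - 250362)*(244594 + 183958) = 676 - 211404*428552 = 676 - 90597607008 = -90597606332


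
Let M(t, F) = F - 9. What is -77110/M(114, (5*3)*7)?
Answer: -38555/48 ≈ -803.23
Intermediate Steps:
M(t, F) = -9 + F
-77110/M(114, (5*3)*7) = -77110/(-9 + (5*3)*7) = -77110/(-9 + 15*7) = -77110/(-9 + 105) = -77110/96 = -77110*1/96 = -38555/48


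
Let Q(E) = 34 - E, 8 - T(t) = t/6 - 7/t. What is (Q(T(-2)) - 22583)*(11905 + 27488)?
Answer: -1776926313/2 ≈ -8.8846e+8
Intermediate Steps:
T(t) = 8 + 7/t - t/6 (T(t) = 8 - (t/6 - 7/t) = 8 - (-7/t + t/6) = 8 + (7/t - t/6) = 8 + 7/t - t/6)
(Q(T(-2)) - 22583)*(11905 + 27488) = ((34 - (8 + 7/(-2) - ⅙*(-2))) - 22583)*(11905 + 27488) = ((34 - (8 + 7*(-½) + ⅓)) - 22583)*39393 = ((34 - (8 - 7/2 + ⅓)) - 22583)*39393 = ((34 - 1*29/6) - 22583)*39393 = ((34 - 29/6) - 22583)*39393 = (175/6 - 22583)*39393 = -135323/6*39393 = -1776926313/2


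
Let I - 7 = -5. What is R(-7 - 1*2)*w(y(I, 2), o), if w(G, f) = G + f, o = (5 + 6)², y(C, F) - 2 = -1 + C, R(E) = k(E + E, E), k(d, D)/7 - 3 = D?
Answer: -5208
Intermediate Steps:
k(d, D) = 21 + 7*D
I = 2 (I = 7 - 5 = 2)
R(E) = 21 + 7*E
y(C, F) = 1 + C (y(C, F) = 2 + (-1 + C) = 1 + C)
o = 121 (o = 11² = 121)
R(-7 - 1*2)*w(y(I, 2), o) = (21 + 7*(-7 - 1*2))*((1 + 2) + 121) = (21 + 7*(-7 - 2))*(3 + 121) = (21 + 7*(-9))*124 = (21 - 63)*124 = -42*124 = -5208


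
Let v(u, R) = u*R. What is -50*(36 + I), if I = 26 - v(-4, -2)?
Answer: -2700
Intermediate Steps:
v(u, R) = R*u
I = 18 (I = 26 - (-2)*(-4) = 26 - 1*8 = 26 - 8 = 18)
-50*(36 + I) = -50*(36 + 18) = -50*54 = -2700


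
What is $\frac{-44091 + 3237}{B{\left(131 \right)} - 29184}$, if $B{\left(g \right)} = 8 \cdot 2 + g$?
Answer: $\frac{13618}{9679} \approx 1.407$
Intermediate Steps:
$B{\left(g \right)} = 16 + g$
$\frac{-44091 + 3237}{B{\left(131 \right)} - 29184} = \frac{-44091 + 3237}{\left(16 + 131\right) - 29184} = - \frac{40854}{147 - 29184} = - \frac{40854}{-29037} = \left(-40854\right) \left(- \frac{1}{29037}\right) = \frac{13618}{9679}$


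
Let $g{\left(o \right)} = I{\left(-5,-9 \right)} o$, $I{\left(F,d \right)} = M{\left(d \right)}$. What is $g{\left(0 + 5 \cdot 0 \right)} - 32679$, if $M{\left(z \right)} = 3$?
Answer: $-32679$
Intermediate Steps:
$I{\left(F,d \right)} = 3$
$g{\left(o \right)} = 3 o$
$g{\left(0 + 5 \cdot 0 \right)} - 32679 = 3 \left(0 + 5 \cdot 0\right) - 32679 = 3 \left(0 + 0\right) - 32679 = 3 \cdot 0 - 32679 = 0 - 32679 = -32679$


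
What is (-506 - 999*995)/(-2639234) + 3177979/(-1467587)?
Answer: -6927898813129/3873305508358 ≈ -1.7886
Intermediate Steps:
(-506 - 999*995)/(-2639234) + 3177979/(-1467587) = (-506 - 994005)*(-1/2639234) + 3177979*(-1/1467587) = -994511*(-1/2639234) - 3177979/1467587 = 994511/2639234 - 3177979/1467587 = -6927898813129/3873305508358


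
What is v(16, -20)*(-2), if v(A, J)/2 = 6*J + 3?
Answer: 468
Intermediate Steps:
v(A, J) = 6 + 12*J (v(A, J) = 2*(6*J + 3) = 2*(3 + 6*J) = 6 + 12*J)
v(16, -20)*(-2) = (6 + 12*(-20))*(-2) = (6 - 240)*(-2) = -234*(-2) = 468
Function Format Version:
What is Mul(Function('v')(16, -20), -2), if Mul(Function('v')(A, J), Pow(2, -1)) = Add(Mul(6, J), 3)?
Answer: 468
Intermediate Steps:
Function('v')(A, J) = Add(6, Mul(12, J)) (Function('v')(A, J) = Mul(2, Add(Mul(6, J), 3)) = Mul(2, Add(3, Mul(6, J))) = Add(6, Mul(12, J)))
Mul(Function('v')(16, -20), -2) = Mul(Add(6, Mul(12, -20)), -2) = Mul(Add(6, -240), -2) = Mul(-234, -2) = 468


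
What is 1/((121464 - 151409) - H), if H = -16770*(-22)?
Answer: -1/398885 ≈ -2.5070e-6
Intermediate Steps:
H = 368940
1/((121464 - 151409) - H) = 1/((121464 - 151409) - 1*368940) = 1/(-29945 - 368940) = 1/(-398885) = -1/398885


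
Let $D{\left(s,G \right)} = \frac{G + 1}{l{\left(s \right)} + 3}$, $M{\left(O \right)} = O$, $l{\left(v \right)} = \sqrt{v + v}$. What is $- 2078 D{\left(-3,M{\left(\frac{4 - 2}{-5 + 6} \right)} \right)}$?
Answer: $- \frac{6234}{5} + \frac{2078 i \sqrt{6}}{5} \approx -1246.8 + 1018.0 i$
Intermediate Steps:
$l{\left(v \right)} = \sqrt{2} \sqrt{v}$ ($l{\left(v \right)} = \sqrt{2 v} = \sqrt{2} \sqrt{v}$)
$D{\left(s,G \right)} = \frac{1 + G}{3 + \sqrt{2} \sqrt{s}}$ ($D{\left(s,G \right)} = \frac{G + 1}{\sqrt{2} \sqrt{s} + 3} = \frac{1 + G}{3 + \sqrt{2} \sqrt{s}}$)
$- 2078 D{\left(-3,M{\left(\frac{4 - 2}{-5 + 6} \right)} \right)} = - 2078 \frac{1 + \frac{4 - 2}{-5 + 6}}{3 + \sqrt{2} \sqrt{-3}} = - 2078 \frac{1 + \frac{2}{1}}{3 + \sqrt{2} i \sqrt{3}} = - 2078 \frac{1 + 2 \cdot 1}{3 + i \sqrt{6}} = - 2078 \frac{1 + 2}{3 + i \sqrt{6}} = - 2078 \frac{1}{3 + i \sqrt{6}} \cdot 3 = - 2078 \frac{3}{3 + i \sqrt{6}} = - \frac{6234}{3 + i \sqrt{6}}$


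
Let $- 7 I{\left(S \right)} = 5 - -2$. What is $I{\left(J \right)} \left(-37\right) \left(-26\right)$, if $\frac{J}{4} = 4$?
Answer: $-962$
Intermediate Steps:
$J = 16$ ($J = 4 \cdot 4 = 16$)
$I{\left(S \right)} = -1$ ($I{\left(S \right)} = - \frac{5 - -2}{7} = - \frac{5 + 2}{7} = \left(- \frac{1}{7}\right) 7 = -1$)
$I{\left(J \right)} \left(-37\right) \left(-26\right) = \left(-1\right) \left(-37\right) \left(-26\right) = 37 \left(-26\right) = -962$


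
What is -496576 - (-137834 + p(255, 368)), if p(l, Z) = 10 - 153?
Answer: -358599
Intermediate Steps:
p(l, Z) = -143
-496576 - (-137834 + p(255, 368)) = -496576 - (-137834 - 143) = -496576 - 1*(-137977) = -496576 + 137977 = -358599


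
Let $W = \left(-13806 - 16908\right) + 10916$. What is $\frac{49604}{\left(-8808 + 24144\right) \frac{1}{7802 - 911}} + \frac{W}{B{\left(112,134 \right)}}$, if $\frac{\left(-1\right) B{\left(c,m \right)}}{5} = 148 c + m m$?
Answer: $\frac{614782768733}{27582435} \approx 22289.0$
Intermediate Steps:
$B{\left(c,m \right)} = - 740 c - 5 m^{2}$ ($B{\left(c,m \right)} = - 5 \left(148 c + m m\right) = - 5 \left(148 c + m^{2}\right) = - 5 \left(m^{2} + 148 c\right) = - 740 c - 5 m^{2}$)
$W = -19798$ ($W = -30714 + 10916 = -19798$)
$\frac{49604}{\left(-8808 + 24144\right) \frac{1}{7802 - 911}} + \frac{W}{B{\left(112,134 \right)}} = \frac{49604}{\left(-8808 + 24144\right) \frac{1}{7802 - 911}} - \frac{19798}{\left(-740\right) 112 - 5 \cdot 134^{2}} = \frac{49604}{15336 \cdot \frac{1}{6891}} - \frac{19798}{-82880 - 89780} = \frac{49604}{\frac{5112}{2297}} - \frac{19798}{-172660} = 49604 \cdot \frac{2297}{5112} - - \frac{9899}{86330} = \frac{28485097}{1278} + \frac{9899}{86330} = \frac{614782768733}{27582435}$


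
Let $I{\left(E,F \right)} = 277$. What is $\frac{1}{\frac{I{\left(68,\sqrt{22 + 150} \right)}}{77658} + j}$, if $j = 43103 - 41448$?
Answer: $\frac{77658}{128524267} \approx 0.00060423$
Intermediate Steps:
$j = 1655$ ($j = 43103 - 41448 = 1655$)
$\frac{1}{\frac{I{\left(68,\sqrt{22 + 150} \right)}}{77658} + j} = \frac{1}{\frac{277}{77658} + 1655} = \frac{1}{\frac{128524267}{77658}} = \frac{77658}{128524267}$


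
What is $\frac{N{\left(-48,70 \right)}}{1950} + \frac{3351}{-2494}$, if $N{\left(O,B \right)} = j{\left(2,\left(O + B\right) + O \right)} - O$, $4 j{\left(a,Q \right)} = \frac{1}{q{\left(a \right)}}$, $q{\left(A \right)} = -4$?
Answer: $- \frac{3947627}{2992800} \approx -1.319$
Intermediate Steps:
$j{\left(a,Q \right)} = - \frac{1}{16}$ ($j{\left(a,Q \right)} = \frac{1}{4 \left(-4\right)} = \frac{1}{4} \left(- \frac{1}{4}\right) = - \frac{1}{16}$)
$N{\left(O,B \right)} = - \frac{1}{16} - O$
$\frac{N{\left(-48,70 \right)}}{1950} + \frac{3351}{-2494} = \frac{- \frac{1}{16} - -48}{1950} + \frac{3351}{-2494} = \left(- \frac{1}{16} + 48\right) \frac{1}{1950} + 3351 \left(- \frac{1}{2494}\right) = \frac{767}{16} \cdot \frac{1}{1950} - \frac{3351}{2494} = \frac{59}{2400} - \frac{3351}{2494} = - \frac{3947627}{2992800}$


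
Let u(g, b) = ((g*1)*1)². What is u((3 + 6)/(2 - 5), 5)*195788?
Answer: 1762092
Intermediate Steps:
u(g, b) = g² (u(g, b) = (g*1)² = g²)
u((3 + 6)/(2 - 5), 5)*195788 = ((3 + 6)/(2 - 5))²*195788 = (9/(-3))²*195788 = (9*(-⅓))²*195788 = (-3)²*195788 = 9*195788 = 1762092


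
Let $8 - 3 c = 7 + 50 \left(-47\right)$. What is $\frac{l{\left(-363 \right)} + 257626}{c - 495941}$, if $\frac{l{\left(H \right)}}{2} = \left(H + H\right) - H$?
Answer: $- \frac{192675}{371368} \approx -0.51882$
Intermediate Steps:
$l{\left(H \right)} = 2 H$ ($l{\left(H \right)} = 2 \left(\left(H + H\right) - H\right) = 2 \left(2 H - H\right) = 2 H$)
$c = \frac{2351}{3}$ ($c = \frac{8}{3} - \frac{7 + 50 \left(-47\right)}{3} = \frac{8}{3} - \frac{7 - 2350}{3} = \frac{8}{3} - -781 = \frac{8}{3} + 781 = \frac{2351}{3} \approx 783.67$)
$\frac{l{\left(-363 \right)} + 257626}{c - 495941} = \frac{2 \left(-363\right) + 257626}{\frac{2351}{3} - 495941} = \frac{-726 + 257626}{- \frac{1485472}{3}} = 256900 \left(- \frac{3}{1485472}\right) = - \frac{192675}{371368}$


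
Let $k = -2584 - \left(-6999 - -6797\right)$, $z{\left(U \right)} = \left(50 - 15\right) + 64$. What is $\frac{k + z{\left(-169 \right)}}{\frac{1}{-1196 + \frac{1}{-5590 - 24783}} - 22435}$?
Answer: $\frac{82932506847}{814976285788} \approx 0.10176$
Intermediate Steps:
$z{\left(U \right)} = 99$ ($z{\left(U \right)} = 35 + 64 = 99$)
$k = -2382$ ($k = -2584 - \left(-6999 + 6797\right) = -2584 - -202 = -2584 + 202 = -2382$)
$\frac{k + z{\left(-169 \right)}}{\frac{1}{-1196 + \frac{1}{-5590 - 24783}} - 22435} = \frac{-2382 + 99}{\frac{1}{-1196 + \frac{1}{-5590 - 24783}} - 22435} = - \frac{2283}{\frac{1}{-1196 + \frac{1}{-30373}} - 22435} = - \frac{2283}{\frac{1}{-1196 - \frac{1}{30373}} - 22435} = - \frac{2283}{\frac{1}{- \frac{36326109}{30373}} - 22435} = - \frac{2283}{- \frac{30373}{36326109} - 22435} = - \frac{2283}{- \frac{814976285788}{36326109}} = \left(-2283\right) \left(- \frac{36326109}{814976285788}\right) = \frac{82932506847}{814976285788}$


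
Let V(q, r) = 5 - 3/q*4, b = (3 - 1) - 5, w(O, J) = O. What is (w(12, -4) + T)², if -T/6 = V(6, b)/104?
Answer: 378225/2704 ≈ 139.88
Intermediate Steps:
b = -3 (b = 2 - 5 = -3)
V(q, r) = 5 - 12/q
T = -9/52 (T = -6*(5 - 12/6)/104 = -3*(5 - 12*⅙)/52 = -3*(5 - 2)/52 = -3*3/52 = -6*3/104 = -9/52 ≈ -0.17308)
(w(12, -4) + T)² = (12 - 9/52)² = (615/52)² = 378225/2704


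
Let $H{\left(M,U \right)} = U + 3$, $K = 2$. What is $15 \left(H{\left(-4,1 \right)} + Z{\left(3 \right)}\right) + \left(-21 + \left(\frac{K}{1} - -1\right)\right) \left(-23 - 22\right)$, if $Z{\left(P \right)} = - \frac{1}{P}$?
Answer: $865$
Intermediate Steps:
$H{\left(M,U \right)} = 3 + U$
$15 \left(H{\left(-4,1 \right)} + Z{\left(3 \right)}\right) + \left(-21 + \left(\frac{K}{1} - -1\right)\right) \left(-23 - 22\right) = 15 \left(\left(3 + 1\right) - \frac{1}{3}\right) + \left(-21 - \left(-1 - \frac{2}{1}\right)\right) \left(-23 - 22\right) = 15 \left(4 - \frac{1}{3}\right) + \left(-21 + \left(2 \cdot 1 + 1\right)\right) \left(-45\right) = 15 \left(4 - \frac{1}{3}\right) + \left(-21 + \left(2 + 1\right)\right) \left(-45\right) = 15 \cdot \frac{11}{3} + \left(-21 + 3\right) \left(-45\right) = 55 - -810 = 55 + 810 = 865$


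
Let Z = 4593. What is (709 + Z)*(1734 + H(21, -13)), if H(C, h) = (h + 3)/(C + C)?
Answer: 193040518/21 ≈ 9.1924e+6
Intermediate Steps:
H(C, h) = (3 + h)/(2*C) (H(C, h) = (3 + h)/((2*C)) = (3 + h)*(1/(2*C)) = (3 + h)/(2*C))
(709 + Z)*(1734 + H(21, -13)) = (709 + 4593)*(1734 + (½)*(3 - 13)/21) = 5302*(1734 + (½)*(1/21)*(-10)) = 5302*(1734 - 5/21) = 5302*(36409/21) = 193040518/21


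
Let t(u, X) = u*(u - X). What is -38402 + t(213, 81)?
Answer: -10286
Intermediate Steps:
-38402 + t(213, 81) = -38402 + 213*(213 - 1*81) = -38402 + 213*(213 - 81) = -38402 + 213*132 = -38402 + 28116 = -10286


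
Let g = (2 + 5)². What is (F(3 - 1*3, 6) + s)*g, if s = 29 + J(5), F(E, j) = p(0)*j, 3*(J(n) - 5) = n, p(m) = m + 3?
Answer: 7889/3 ≈ 2629.7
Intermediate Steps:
p(m) = 3 + m
g = 49 (g = 7² = 49)
J(n) = 5 + n/3
F(E, j) = 3*j (F(E, j) = (3 + 0)*j = 3*j)
s = 107/3 (s = 29 + (5 + (⅓)*5) = 29 + (5 + 5/3) = 29 + 20/3 = 107/3 ≈ 35.667)
(F(3 - 1*3, 6) + s)*g = (3*6 + 107/3)*49 = (18 + 107/3)*49 = (161/3)*49 = 7889/3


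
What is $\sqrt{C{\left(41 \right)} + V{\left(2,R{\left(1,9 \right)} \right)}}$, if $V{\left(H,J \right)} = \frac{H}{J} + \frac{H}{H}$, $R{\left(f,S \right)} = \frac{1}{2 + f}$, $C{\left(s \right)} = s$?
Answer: $4 \sqrt{3} \approx 6.9282$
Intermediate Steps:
$V{\left(H,J \right)} = 1 + \frac{H}{J}$ ($V{\left(H,J \right)} = \frac{H}{J} + 1 = 1 + \frac{H}{J}$)
$\sqrt{C{\left(41 \right)} + V{\left(2,R{\left(1,9 \right)} \right)}} = \sqrt{41 + \frac{2 + \frac{1}{2 + 1}}{\frac{1}{2 + 1}}} = \sqrt{41 + \frac{2 + \frac{1}{3}}{\frac{1}{3}}} = \sqrt{41 + \frac{1}{\frac{1}{3}} \left(2 + \frac{1}{3}\right)} = \sqrt{41 + 3 \cdot \frac{7}{3}} = \sqrt{41 + 7} = \sqrt{48} = 4 \sqrt{3}$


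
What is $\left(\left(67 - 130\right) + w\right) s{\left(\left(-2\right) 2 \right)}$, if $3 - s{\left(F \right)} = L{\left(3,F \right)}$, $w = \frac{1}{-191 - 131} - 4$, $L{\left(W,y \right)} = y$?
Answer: $- \frac{21575}{46} \approx -469.02$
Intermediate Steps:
$w = - \frac{1289}{322}$ ($w = \frac{1}{-322} - 4 = - \frac{1}{322} - 4 = - \frac{1289}{322} \approx -4.0031$)
$s{\left(F \right)} = 3 - F$
$\left(\left(67 - 130\right) + w\right) s{\left(\left(-2\right) 2 \right)} = \left(\left(67 - 130\right) - \frac{1289}{322}\right) \left(3 - \left(-2\right) 2\right) = \left(\left(67 - 130\right) - \frac{1289}{322}\right) \left(3 - -4\right) = \left(-63 - \frac{1289}{322}\right) \left(3 + 4\right) = \left(- \frac{21575}{322}\right) 7 = - \frac{21575}{46}$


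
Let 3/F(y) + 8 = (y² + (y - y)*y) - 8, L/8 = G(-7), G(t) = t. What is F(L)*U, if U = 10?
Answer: 1/104 ≈ 0.0096154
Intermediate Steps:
L = -56 (L = 8*(-7) = -56)
F(y) = 3/(-16 + y²) (F(y) = 3/(-8 + ((y² + (y - y)*y) - 8)) = 3/(-8 + ((y² + 0*y) - 8)) = 3/(-8 + ((y² + 0) - 8)) = 3/(-8 + (y² - 8)) = 3/(-8 + (-8 + y²)) = 3/(-16 + y²))
F(L)*U = (3/(-16 + (-56)²))*10 = (3/(-16 + 3136))*10 = (3/3120)*10 = (3*(1/3120))*10 = (1/1040)*10 = 1/104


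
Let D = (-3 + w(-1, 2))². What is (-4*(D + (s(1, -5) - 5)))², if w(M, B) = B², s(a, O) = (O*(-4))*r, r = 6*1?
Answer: 215296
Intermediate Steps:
r = 6
s(a, O) = -24*O (s(a, O) = (O*(-4))*6 = -4*O*6 = -24*O)
D = 1 (D = (-3 + 2²)² = (-3 + 4)² = 1² = 1)
(-4*(D + (s(1, -5) - 5)))² = (-4*(1 + (-24*(-5) - 5)))² = (-4*(1 + (120 - 5)))² = (-4*(1 + 115))² = (-4*116)² = (-464)² = 215296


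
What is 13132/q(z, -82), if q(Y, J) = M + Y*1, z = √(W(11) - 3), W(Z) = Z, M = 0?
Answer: 3283*√2 ≈ 4642.9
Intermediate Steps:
z = 2*√2 (z = √(11 - 3) = √8 = 2*√2 ≈ 2.8284)
q(Y, J) = Y (q(Y, J) = 0 + Y*1 = 0 + Y = Y)
13132/q(z, -82) = 13132/((2*√2)) = 13132*(√2/4) = 3283*√2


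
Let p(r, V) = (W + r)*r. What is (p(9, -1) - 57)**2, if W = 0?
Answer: 576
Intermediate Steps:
p(r, V) = r**2 (p(r, V) = (0 + r)*r = r*r = r**2)
(p(9, -1) - 57)**2 = (9**2 - 57)**2 = (81 - 57)**2 = 24**2 = 576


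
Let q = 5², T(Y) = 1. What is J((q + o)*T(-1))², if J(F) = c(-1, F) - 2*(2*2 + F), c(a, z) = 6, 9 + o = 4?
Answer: 1764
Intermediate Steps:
o = -5 (o = -9 + 4 = -5)
q = 25
J(F) = -2 - 2*F (J(F) = 6 - 2*(2*2 + F) = 6 - 2*(4 + F) = 6 + (-8 - 2*F) = -2 - 2*F)
J((q + o)*T(-1))² = (-2 - 2*(25 - 5))² = (-2 - 40)² = (-42)² = 1764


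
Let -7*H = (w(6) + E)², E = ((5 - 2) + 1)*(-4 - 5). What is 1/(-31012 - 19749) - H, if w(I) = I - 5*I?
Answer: 182739593/355327 ≈ 514.29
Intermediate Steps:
w(I) = -4*I
E = -36 (E = (3 + 1)*(-9) = 4*(-9) = -36)
H = -3600/7 (H = -(-4*6 - 36)²/7 = -(-24 - 36)²/7 = -⅐*(-60)² = -⅐*3600 = -3600/7 ≈ -514.29)
1/(-31012 - 19749) - H = 1/(-31012 - 19749) - 1*(-3600/7) = 1/(-50761) + 3600/7 = -1/50761 + 3600/7 = 182739593/355327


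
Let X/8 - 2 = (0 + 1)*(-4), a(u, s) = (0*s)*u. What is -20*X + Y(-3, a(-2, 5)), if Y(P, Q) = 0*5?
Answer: 320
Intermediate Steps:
a(u, s) = 0 (a(u, s) = 0*u = 0)
Y(P, Q) = 0
X = -16 (X = 16 + 8*((0 + 1)*(-4)) = 16 + 8*(1*(-4)) = 16 + 8*(-4) = 16 - 32 = -16)
-20*X + Y(-3, a(-2, 5)) = -20*(-16) + 0 = 320 + 0 = 320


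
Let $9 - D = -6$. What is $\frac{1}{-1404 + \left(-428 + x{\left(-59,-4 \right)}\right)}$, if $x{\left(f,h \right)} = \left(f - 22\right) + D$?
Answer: $- \frac{1}{1898} \approx -0.00052687$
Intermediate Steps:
$D = 15$ ($D = 9 - -6 = 9 + 6 = 15$)
$x{\left(f,h \right)} = -7 + f$ ($x{\left(f,h \right)} = \left(f - 22\right) + 15 = \left(-22 + f\right) + 15 = -7 + f$)
$\frac{1}{-1404 + \left(-428 + x{\left(-59,-4 \right)}\right)} = \frac{1}{-1404 - 494} = \frac{1}{-1898} = - \frac{1}{1898}$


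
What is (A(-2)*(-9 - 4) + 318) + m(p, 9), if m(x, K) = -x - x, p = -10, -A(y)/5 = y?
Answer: 208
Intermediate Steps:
A(y) = -5*y
m(x, K) = -2*x
(A(-2)*(-9 - 4) + 318) + m(p, 9) = ((-5*(-2))*(-9 - 4) + 318) - 2*(-10) = (10*(-13) + 318) + 20 = (-130 + 318) + 20 = 188 + 20 = 208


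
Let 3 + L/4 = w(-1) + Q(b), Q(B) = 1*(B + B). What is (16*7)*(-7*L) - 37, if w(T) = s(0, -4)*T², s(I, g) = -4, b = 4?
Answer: -3173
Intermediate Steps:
Q(B) = 2*B (Q(B) = 1*(2*B) = 2*B)
w(T) = -4*T²
L = 4 (L = -12 + 4*(-4*(-1)² + 2*4) = -12 + 4*(-4*1 + 8) = -12 + 4*(-4 + 8) = -12 + 4*4 = -12 + 16 = 4)
(16*7)*(-7*L) - 37 = (16*7)*(-7*4) - 37 = 112*(-28) - 37 = -3136 - 37 = -3173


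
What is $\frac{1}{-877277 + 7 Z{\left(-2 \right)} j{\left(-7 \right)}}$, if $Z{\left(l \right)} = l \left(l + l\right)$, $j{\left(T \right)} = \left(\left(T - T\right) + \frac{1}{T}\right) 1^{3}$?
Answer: $- \frac{1}{877285} \approx -1.1399 \cdot 10^{-6}$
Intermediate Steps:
$j{\left(T \right)} = \frac{1}{T}$ ($j{\left(T \right)} = \left(0 + \frac{1}{T}\right) 1 = \frac{1}{T} 1 = \frac{1}{T}$)
$Z{\left(l \right)} = 2 l^{2}$ ($Z{\left(l \right)} = l 2 l = 2 l^{2}$)
$\frac{1}{-877277 + 7 Z{\left(-2 \right)} j{\left(-7 \right)}} = \frac{1}{-877277 + \frac{7 \cdot 2 \left(-2\right)^{2}}{-7}} = \frac{1}{-877277 + 7 \cdot 2 \cdot 4 \left(- \frac{1}{7}\right)} = \frac{1}{-877277 + 7 \cdot 8 \left(- \frac{1}{7}\right)} = \frac{1}{-877277 + 56 \left(- \frac{1}{7}\right)} = \frac{1}{-877277 - 8} = \frac{1}{-877285} = - \frac{1}{877285}$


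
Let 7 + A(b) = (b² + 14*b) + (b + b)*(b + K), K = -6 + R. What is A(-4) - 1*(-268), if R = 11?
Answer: 213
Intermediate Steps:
K = 5 (K = -6 + 11 = 5)
A(b) = -7 + b² + 14*b + 2*b*(5 + b) (A(b) = -7 + ((b² + 14*b) + (b + b)*(b + 5)) = -7 + ((b² + 14*b) + (2*b)*(5 + b)) = -7 + ((b² + 14*b) + 2*b*(5 + b)) = -7 + (b² + 14*b + 2*b*(5 + b)) = -7 + b² + 14*b + 2*b*(5 + b))
A(-4) - 1*(-268) = (-7 + 3*(-4)² + 24*(-4)) - 1*(-268) = (-7 + 3*16 - 96) + 268 = (-7 + 48 - 96) + 268 = -55 + 268 = 213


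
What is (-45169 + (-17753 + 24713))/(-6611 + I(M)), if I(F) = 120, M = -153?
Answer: 38209/6491 ≈ 5.8865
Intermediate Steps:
(-45169 + (-17753 + 24713))/(-6611 + I(M)) = (-45169 + (-17753 + 24713))/(-6611 + 120) = (-45169 + 6960)/(-6491) = -38209*(-1/6491) = 38209/6491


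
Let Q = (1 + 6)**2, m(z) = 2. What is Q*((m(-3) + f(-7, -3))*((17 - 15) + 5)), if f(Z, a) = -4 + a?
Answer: -1715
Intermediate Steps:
Q = 49 (Q = 7**2 = 49)
Q*((m(-3) + f(-7, -3))*((17 - 15) + 5)) = 49*((2 + (-4 - 3))*((17 - 15) + 5)) = 49*((2 - 7)*(2 + 5)) = 49*(-5*7) = 49*(-35) = -1715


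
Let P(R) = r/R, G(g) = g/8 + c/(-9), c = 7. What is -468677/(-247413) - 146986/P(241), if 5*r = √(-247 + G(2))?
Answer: 468677/247413 + 151815540*I*√8911/1273 ≈ 1.8943 + 1.1258e+7*I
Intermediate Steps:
G(g) = -7/9 + g/8 (G(g) = g/8 + 7/(-9) = g*(⅛) + 7*(-⅑) = g/8 - 7/9 = -7/9 + g/8)
r = I*√8911/30 (r = √(-247 + (-7/9 + (⅛)*2))/5 = √(-247 + (-7/9 + ¼))/5 = √(-247 - 19/36)/5 = √(-8911/36)/5 = (I*√8911/6)/5 = I*√8911/30 ≈ 3.1466*I)
P(R) = I*√8911/(30*R) (P(R) = (I*√8911/30)/R = I*√8911/(30*R))
-468677/(-247413) - 146986/P(241) = -468677/(-247413) - 146986*(-7230*I*√8911/8911) = -468677*(-1/247413) - 146986*(-7230*I*√8911/8911) = 468677/247413 - 146986*(-7230*I*√8911/8911) = 468677/247413 - (-151815540)*I*√8911/1273 = 468677/247413 + 151815540*I*√8911/1273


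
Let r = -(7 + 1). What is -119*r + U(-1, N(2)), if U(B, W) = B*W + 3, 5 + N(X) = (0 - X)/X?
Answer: 961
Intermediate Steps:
N(X) = -6 (N(X) = -5 + (0 - X)/X = -5 + (-X)/X = -5 - 1 = -6)
U(B, W) = 3 + B*W
r = -8 (r = -1*8 = -8)
-119*r + U(-1, N(2)) = -119*(-8) + (3 - 1*(-6)) = 952 + (3 + 6) = 952 + 9 = 961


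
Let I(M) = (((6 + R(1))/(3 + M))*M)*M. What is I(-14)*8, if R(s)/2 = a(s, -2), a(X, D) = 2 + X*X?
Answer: -18816/11 ≈ -1710.5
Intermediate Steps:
a(X, D) = 2 + X²
R(s) = 4 + 2*s² (R(s) = 2*(2 + s²) = 4 + 2*s²)
I(M) = 12*M²/(3 + M) (I(M) = (((6 + (4 + 2*1²))/(3 + M))*M)*M = (((6 + (4 + 2*1))/(3 + M))*M)*M = (((6 + (4 + 2))/(3 + M))*M)*M = (((6 + 6)/(3 + M))*M)*M = ((12/(3 + M))*M)*M = (12*M/(3 + M))*M = 12*M²/(3 + M))
I(-14)*8 = (12*(-14)²/(3 - 14))*8 = (12*196/(-11))*8 = (12*196*(-1/11))*8 = -2352/11*8 = -18816/11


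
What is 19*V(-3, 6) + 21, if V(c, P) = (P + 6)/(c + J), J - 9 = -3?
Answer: 97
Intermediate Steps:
J = 6 (J = 9 - 3 = 6)
V(c, P) = (6 + P)/(6 + c) (V(c, P) = (P + 6)/(c + 6) = (6 + P)/(6 + c))
19*V(-3, 6) + 21 = 19*((6 + 6)/(6 - 3)) + 21 = 19*(12/3) + 21 = 19*((⅓)*12) + 21 = 19*4 + 21 = 76 + 21 = 97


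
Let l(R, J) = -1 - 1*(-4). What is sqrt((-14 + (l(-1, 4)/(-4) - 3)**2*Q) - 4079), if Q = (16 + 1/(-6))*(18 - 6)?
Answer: I*sqrt(22738)/4 ≈ 37.698*I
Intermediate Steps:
l(R, J) = 3 (l(R, J) = -1 + 4 = 3)
Q = 190 (Q = (16 - 1/6)*12 = (95/6)*12 = 190)
sqrt((-14 + (l(-1, 4)/(-4) - 3)**2*Q) - 4079) = sqrt((-14 + (3/(-4) - 3)**2*190) - 4079) = sqrt((-14 + (3*(-1/4) - 3)**2*190) - 4079) = sqrt((-14 + (-3/4 - 3)**2*190) - 4079) = sqrt((-14 + (-15/4)**2*190) - 4079) = sqrt((-14 + (225/16)*190) - 4079) = sqrt((-14 + 21375/8) - 4079) = sqrt(21263/8 - 4079) = sqrt(-11369/8) = I*sqrt(22738)/4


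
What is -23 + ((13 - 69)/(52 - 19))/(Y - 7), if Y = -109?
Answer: -21997/957 ≈ -22.985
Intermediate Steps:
-23 + ((13 - 69)/(52 - 19))/(Y - 7) = -23 + ((13 - 69)/(52 - 19))/(-109 - 7) = -23 - 56/33/(-116) = -23 - 56*1/33*(-1/116) = -23 - 56/33*(-1/116) = -23 + 14/957 = -21997/957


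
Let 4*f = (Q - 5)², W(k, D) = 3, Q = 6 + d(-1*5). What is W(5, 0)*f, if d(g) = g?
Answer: 12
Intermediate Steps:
Q = 1 (Q = 6 - 1*5 = 6 - 5 = 1)
f = 4 (f = (1 - 5)²/4 = (¼)*(-4)² = (¼)*16 = 4)
W(5, 0)*f = 3*4 = 12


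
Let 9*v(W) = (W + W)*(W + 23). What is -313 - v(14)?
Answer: -3853/9 ≈ -428.11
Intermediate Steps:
v(W) = 2*W*(23 + W)/9 (v(W) = ((W + W)*(W + 23))/9 = ((2*W)*(23 + W))/9 = (2*W*(23 + W))/9 = 2*W*(23 + W)/9)
-313 - v(14) = -313 - 2*14*(23 + 14)/9 = -313 - 2*14*37/9 = -313 - 1*1036/9 = -313 - 1036/9 = -3853/9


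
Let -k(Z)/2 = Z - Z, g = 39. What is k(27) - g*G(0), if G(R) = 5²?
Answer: -975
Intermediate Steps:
k(Z) = 0 (k(Z) = -2*(Z - Z) = -2*0 = 0)
G(R) = 25
k(27) - g*G(0) = 0 - 39*25 = 0 - 1*975 = 0 - 975 = -975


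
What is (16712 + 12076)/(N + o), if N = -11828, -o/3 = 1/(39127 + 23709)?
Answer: -1808922768/743224211 ≈ -2.4339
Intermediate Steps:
o = -3/62836 (o = -3/(39127 + 23709) = -3/62836 ≈ -4.7743e-5)
(16712 + 12076)/(N + o) = (16712 + 12076)/(-11828 - 3/62836) = 28788/(-743224211/62836) = 28788*(-62836/743224211) = -1808922768/743224211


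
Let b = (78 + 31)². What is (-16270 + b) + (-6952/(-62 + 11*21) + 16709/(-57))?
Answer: -45499322/9633 ≈ -4723.3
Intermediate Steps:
b = 11881 (b = 109² = 11881)
(-16270 + b) + (-6952/(-62 + 11*21) + 16709/(-57)) = (-16270 + 11881) + (-6952/(-62 + 11*21) + 16709/(-57)) = -4389 + (-6952/(-62 + 231) + 16709*(-1/57)) = -4389 + (-6952/169 - 16709/57) = -4389 - 3220085/9633 = -45499322/9633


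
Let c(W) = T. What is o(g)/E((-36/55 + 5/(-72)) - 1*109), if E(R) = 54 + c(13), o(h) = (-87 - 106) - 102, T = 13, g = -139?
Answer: -295/67 ≈ -4.4030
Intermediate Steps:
c(W) = 13
o(h) = -295 (o(h) = -193 - 102 = -295)
E(R) = 67 (E(R) = 54 + 13 = 67)
o(g)/E((-36/55 + 5/(-72)) - 1*109) = -295/67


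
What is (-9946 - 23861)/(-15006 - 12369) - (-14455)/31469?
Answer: 486526036/287154625 ≈ 1.6943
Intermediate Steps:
(-9946 - 23861)/(-15006 - 12369) - (-14455)/31469 = -33807/(-27375) - (-14455)/31469 = -33807*(-1/27375) - 1*(-14455/31469) = 11269/9125 + 14455/31469 = 486526036/287154625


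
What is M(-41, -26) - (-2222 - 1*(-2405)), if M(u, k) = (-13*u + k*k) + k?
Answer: 1000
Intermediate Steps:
M(u, k) = k + k² - 13*u (M(u, k) = (-13*u + k²) + k = (k² - 13*u) + k = k + k² - 13*u)
M(-41, -26) - (-2222 - 1*(-2405)) = (-26 + (-26)² - 13*(-41)) - (-2222 - 1*(-2405)) = (-26 + 676 + 533) - (-2222 + 2405) = 1183 - 1*183 = 1183 - 183 = 1000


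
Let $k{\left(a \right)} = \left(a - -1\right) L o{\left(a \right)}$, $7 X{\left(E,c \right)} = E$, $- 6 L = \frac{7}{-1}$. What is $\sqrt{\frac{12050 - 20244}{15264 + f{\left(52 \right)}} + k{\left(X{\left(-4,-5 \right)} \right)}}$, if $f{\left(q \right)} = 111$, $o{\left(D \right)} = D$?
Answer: $\frac{2 i \sqrt{94826235}}{21525} \approx 0.9048 i$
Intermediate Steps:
$L = \frac{7}{6}$ ($L = - \frac{7 \frac{1}{-1}}{6} = - \frac{7 \left(-1\right)}{6} = \left(- \frac{1}{6}\right) \left(-7\right) = \frac{7}{6} \approx 1.1667$)
$X{\left(E,c \right)} = \frac{E}{7}$
$k{\left(a \right)} = a \left(\frac{7}{6} + \frac{7 a}{6}\right)$ ($k{\left(a \right)} = \left(a - -1\right) \frac{7}{6} a = \left(a + 1\right) \frac{7}{6} a = \left(1 + a\right) \frac{7}{6} a = \left(\frac{7}{6} + \frac{7 a}{6}\right) a = a \left(\frac{7}{6} + \frac{7 a}{6}\right)$)
$\sqrt{\frac{12050 - 20244}{15264 + f{\left(52 \right)}} + k{\left(X{\left(-4,-5 \right)} \right)}} = \sqrt{\frac{12050 - 20244}{15264 + 111} + \frac{7 \cdot \frac{1}{7} \left(-4\right) \left(1 + \frac{1}{7} \left(-4\right)\right)}{6}} = \sqrt{- \frac{8194}{15375} + \frac{7}{6} \left(- \frac{4}{7}\right) \left(1 - \frac{4}{7}\right)} = \sqrt{\left(-8194\right) \frac{1}{15375} + \frac{7}{6} \left(- \frac{4}{7}\right) \frac{3}{7}} = \sqrt{- \frac{8194}{15375} - \frac{2}{7}} = \sqrt{- \frac{88108}{107625}} = \frac{2 i \sqrt{94826235}}{21525}$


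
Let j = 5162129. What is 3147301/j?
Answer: 3147301/5162129 ≈ 0.60969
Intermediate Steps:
3147301/j = 3147301/5162129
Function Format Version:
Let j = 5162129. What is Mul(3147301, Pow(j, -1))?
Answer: Rational(3147301, 5162129) ≈ 0.60969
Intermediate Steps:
Mul(3147301, Pow(j, -1)) = Mul(3147301, Pow(5162129, -1)) = Mul(3147301, Rational(1, 5162129)) = Rational(3147301, 5162129)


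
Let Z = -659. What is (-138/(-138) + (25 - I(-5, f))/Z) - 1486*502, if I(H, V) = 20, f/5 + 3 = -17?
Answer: -491594894/659 ≈ -7.4597e+5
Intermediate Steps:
f = -100 (f = -15 + 5*(-17) = -15 - 85 = -100)
(-138/(-138) + (25 - I(-5, f))/Z) - 1486*502 = (-138/(-138) + (25 - 1*20)/(-659)) - 1486*502 = (-138*(-1/138) + (25 - 20)*(-1/659)) - 745972 = (1 + 5*(-1/659)) - 745972 = (1 - 5/659) - 745972 = 654/659 - 745972 = -491594894/659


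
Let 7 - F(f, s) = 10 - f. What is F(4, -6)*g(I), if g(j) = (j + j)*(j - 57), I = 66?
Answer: 1188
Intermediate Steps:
F(f, s) = -3 + f (F(f, s) = 7 - (10 - f) = 7 + (-10 + f) = -3 + f)
g(j) = 2*j*(-57 + j) (g(j) = (2*j)*(-57 + j) = 2*j*(-57 + j))
F(4, -6)*g(I) = (-3 + 4)*(2*66*(-57 + 66)) = 1*(2*66*9) = 1*1188 = 1188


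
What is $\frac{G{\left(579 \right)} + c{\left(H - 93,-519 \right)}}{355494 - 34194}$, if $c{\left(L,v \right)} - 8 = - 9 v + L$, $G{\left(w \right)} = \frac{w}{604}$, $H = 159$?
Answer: $\frac{2866559}{194065200} \approx 0.014771$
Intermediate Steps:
$G{\left(w \right)} = \frac{w}{604}$ ($G{\left(w \right)} = w \frac{1}{604} = \frac{w}{604}$)
$c{\left(L,v \right)} = 8 + L - 9 v$ ($c{\left(L,v \right)} = 8 + \left(- 9 v + L\right) = 8 + \left(L - 9 v\right) = 8 + L - 9 v$)
$\frac{G{\left(579 \right)} + c{\left(H - 93,-519 \right)}}{355494 - 34194} = \frac{\frac{1}{604} \cdot 579 + \left(8 + \left(159 - 93\right) - -4671\right)}{355494 - 34194} = \frac{\frac{579}{604} + \left(8 + \left(159 - 93\right) + 4671\right)}{321300} = \left(\frac{579}{604} + \left(8 + 66 + 4671\right)\right) \frac{1}{321300} = \left(\frac{579}{604} + 4745\right) \frac{1}{321300} = \frac{2866559}{604} \cdot \frac{1}{321300} = \frac{2866559}{194065200}$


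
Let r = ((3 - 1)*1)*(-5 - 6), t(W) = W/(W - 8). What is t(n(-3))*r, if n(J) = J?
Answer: -6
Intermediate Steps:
t(W) = W/(-8 + W)
r = -22 (r = (2*1)*(-11) = 2*(-11) = -22)
t(n(-3))*r = -3/(-8 - 3)*(-22) = -3/(-11)*(-22) = -3*(-1/11)*(-22) = (3/11)*(-22) = -6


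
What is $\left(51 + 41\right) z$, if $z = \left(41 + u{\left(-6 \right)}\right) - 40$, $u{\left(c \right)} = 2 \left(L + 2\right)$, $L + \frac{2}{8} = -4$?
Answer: $-322$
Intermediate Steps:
$L = - \frac{17}{4}$ ($L = - \frac{1}{4} - 4 = - \frac{17}{4} \approx -4.25$)
$u{\left(c \right)} = - \frac{9}{2}$ ($u{\left(c \right)} = 2 \left(- \frac{17}{4} + 2\right) = 2 \left(- \frac{9}{4}\right) = - \frac{9}{2}$)
$z = - \frac{7}{2}$ ($z = \left(41 - \frac{9}{2}\right) - 40 = \frac{73}{2} - 40 = - \frac{7}{2} \approx -3.5$)
$\left(51 + 41\right) z = \left(51 + 41\right) \left(- \frac{7}{2}\right) = 92 \left(- \frac{7}{2}\right) = -322$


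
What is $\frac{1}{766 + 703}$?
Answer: $\frac{1}{1469} \approx 0.00068074$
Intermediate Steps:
$\frac{1}{766 + 703} = \frac{1}{1469}$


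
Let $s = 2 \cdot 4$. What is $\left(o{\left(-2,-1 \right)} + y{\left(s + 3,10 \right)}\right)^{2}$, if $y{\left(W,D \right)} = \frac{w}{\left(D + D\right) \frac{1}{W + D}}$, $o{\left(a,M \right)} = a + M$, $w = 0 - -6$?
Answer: $\frac{1089}{100} \approx 10.89$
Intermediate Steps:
$w = 6$ ($w = 0 + 6 = 6$)
$s = 8$
$o{\left(a,M \right)} = M + a$
$y{\left(W,D \right)} = \frac{3 \left(D + W\right)}{D}$ ($y{\left(W,D \right)} = \frac{6}{\left(D + D\right) \frac{1}{W + D}} = \frac{6}{2 D \frac{1}{D + W}} = 6 \frac{D + W}{2 D} = \frac{3 \left(D + W\right)}{D}$)
$\left(o{\left(-2,-1 \right)} + y{\left(s + 3,10 \right)}\right)^{2} = \left(\left(-1 - 2\right) + \left(3 + \frac{3 \left(8 + 3\right)}{10}\right)\right)^{2} = \left(-3 + \left(3 + 3 \cdot 11 \cdot \frac{1}{10}\right)\right)^{2} = \left(-3 + \left(3 + \frac{33}{10}\right)\right)^{2} = \left(-3 + \frac{63}{10}\right)^{2} = \left(\frac{33}{10}\right)^{2} = \frac{1089}{100}$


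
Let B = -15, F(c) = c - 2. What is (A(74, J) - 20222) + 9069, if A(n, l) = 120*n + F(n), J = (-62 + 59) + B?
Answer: -2201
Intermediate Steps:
F(c) = -2 + c
J = -18 (J = (-62 + 59) - 15 = -3 - 15 = -18)
A(n, l) = -2 + 121*n (A(n, l) = 120*n + (-2 + n) = -2 + 121*n)
(A(74, J) - 20222) + 9069 = ((-2 + 121*74) - 20222) + 9069 = ((-2 + 8954) - 20222) + 9069 = (8952 - 20222) + 9069 = -11270 + 9069 = -2201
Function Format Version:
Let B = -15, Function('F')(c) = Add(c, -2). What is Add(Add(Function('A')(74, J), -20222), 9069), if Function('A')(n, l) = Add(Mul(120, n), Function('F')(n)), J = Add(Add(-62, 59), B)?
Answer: -2201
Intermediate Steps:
Function('F')(c) = Add(-2, c)
J = -18 (J = Add(Add(-62, 59), -15) = Add(-3, -15) = -18)
Function('A')(n, l) = Add(-2, Mul(121, n)) (Function('A')(n, l) = Add(Mul(120, n), Add(-2, n)) = Add(-2, Mul(121, n)))
Add(Add(Function('A')(74, J), -20222), 9069) = Add(Add(Add(-2, Mul(121, 74)), -20222), 9069) = Add(Add(Add(-2, 8954), -20222), 9069) = Add(Add(8952, -20222), 9069) = Add(-11270, 9069) = -2201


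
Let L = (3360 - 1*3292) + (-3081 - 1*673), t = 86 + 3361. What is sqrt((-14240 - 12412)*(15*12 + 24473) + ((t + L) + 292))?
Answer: I*sqrt(657051703) ≈ 25633.0*I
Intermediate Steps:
t = 3447
L = -3686 (L = (3360 - 3292) + (-3081 - 673) = 68 - 3754 = -3686)
sqrt((-14240 - 12412)*(15*12 + 24473) + ((t + L) + 292)) = sqrt((-14240 - 12412)*(15*12 + 24473) + ((3447 - 3686) + 292)) = sqrt(-26652*(180 + 24473) + (-239 + 292)) = sqrt(-26652*24653 + 53) = sqrt(-657051756 + 53) = sqrt(-657051703) = I*sqrt(657051703)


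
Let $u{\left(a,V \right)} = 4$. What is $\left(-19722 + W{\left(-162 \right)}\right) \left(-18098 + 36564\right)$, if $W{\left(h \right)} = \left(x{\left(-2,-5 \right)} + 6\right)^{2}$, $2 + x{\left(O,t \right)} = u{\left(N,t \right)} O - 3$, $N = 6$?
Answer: $-363281618$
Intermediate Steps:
$x{\left(O,t \right)} = -5 + 4 O$ ($x{\left(O,t \right)} = -2 + \left(4 O - 3\right) = -2 + \left(-3 + 4 O\right) = -5 + 4 O$)
$W{\left(h \right)} = 49$ ($W{\left(h \right)} = \left(\left(-5 + 4 \left(-2\right)\right) + 6\right)^{2} = \left(\left(-5 - 8\right) + 6\right)^{2} = \left(-13 + 6\right)^{2} = \left(-7\right)^{2} = 49$)
$\left(-19722 + W{\left(-162 \right)}\right) \left(-18098 + 36564\right) = \left(-19722 + 49\right) \left(-18098 + 36564\right) = \left(-19673\right) 18466 = -363281618$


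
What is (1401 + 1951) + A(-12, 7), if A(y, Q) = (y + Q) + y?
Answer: 3335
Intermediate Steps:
A(y, Q) = Q + 2*y (A(y, Q) = (Q + y) + y = Q + 2*y)
(1401 + 1951) + A(-12, 7) = (1401 + 1951) + (7 + 2*(-12)) = 3352 + (7 - 24) = 3352 - 17 = 3335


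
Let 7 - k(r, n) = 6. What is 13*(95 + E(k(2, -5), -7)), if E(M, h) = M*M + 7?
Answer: 1339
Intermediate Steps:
k(r, n) = 1 (k(r, n) = 7 - 1*6 = 7 - 6 = 1)
E(M, h) = 7 + M² (E(M, h) = M² + 7 = 7 + M²)
13*(95 + E(k(2, -5), -7)) = 13*(95 + (7 + 1²)) = 13*(95 + (7 + 1)) = 13*(95 + 8) = 13*103 = 1339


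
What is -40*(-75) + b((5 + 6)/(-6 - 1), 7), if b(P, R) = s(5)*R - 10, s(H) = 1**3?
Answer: 2997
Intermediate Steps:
s(H) = 1
b(P, R) = -10 + R (b(P, R) = 1*R - 10 = R - 10 = -10 + R)
-40*(-75) + b((5 + 6)/(-6 - 1), 7) = -40*(-75) + (-10 + 7) = 3000 - 3 = 2997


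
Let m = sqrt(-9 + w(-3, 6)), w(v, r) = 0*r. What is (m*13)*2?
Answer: 78*I ≈ 78.0*I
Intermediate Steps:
w(v, r) = 0
m = 3*I (m = sqrt(-9 + 0) = sqrt(-9) = 3*I ≈ 3.0*I)
(m*13)*2 = ((3*I)*13)*2 = (39*I)*2 = 78*I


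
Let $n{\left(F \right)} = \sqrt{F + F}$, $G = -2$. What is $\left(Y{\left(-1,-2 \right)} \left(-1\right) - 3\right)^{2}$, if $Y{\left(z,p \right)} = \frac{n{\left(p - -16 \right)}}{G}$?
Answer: $\left(3 - \sqrt{7}\right)^{2} \approx 0.12549$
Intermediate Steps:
$n{\left(F \right)} = \sqrt{2} \sqrt{F}$ ($n{\left(F \right)} = \sqrt{2 F} = \sqrt{2} \sqrt{F}$)
$Y{\left(z,p \right)} = - \frac{\sqrt{2} \sqrt{16 + p}}{2}$ ($Y{\left(z,p \right)} = \frac{\sqrt{2} \sqrt{p - -16}}{-2} = \sqrt{2} \sqrt{p + 16} \left(- \frac{1}{2}\right) = \sqrt{2} \sqrt{16 + p} \left(- \frac{1}{2}\right) = - \frac{\sqrt{2} \sqrt{16 + p}}{2}$)
$\left(Y{\left(-1,-2 \right)} \left(-1\right) - 3\right)^{2} = \left(- \frac{\sqrt{32 + 2 \left(-2\right)}}{2} \left(-1\right) - 3\right)^{2} = \left(- \frac{\sqrt{32 - 4}}{2} \left(-1\right) - 3\right)^{2} = \left(- \frac{\sqrt{28}}{2} \left(-1\right) - 3\right)^{2} = \left(- \frac{2 \sqrt{7}}{2} \left(-1\right) - 3\right)^{2} = \left(- \sqrt{7} \left(-1\right) - 3\right)^{2} = \left(\sqrt{7} - 3\right)^{2} = \left(-3 + \sqrt{7}\right)^{2}$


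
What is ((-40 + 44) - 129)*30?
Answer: -3750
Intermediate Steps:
((-40 + 44) - 129)*30 = (4 - 129)*30 = -125*30 = -3750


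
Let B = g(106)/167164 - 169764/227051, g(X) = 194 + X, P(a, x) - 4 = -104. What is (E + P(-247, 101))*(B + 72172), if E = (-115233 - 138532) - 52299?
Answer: -209664333362783195092/9488688341 ≈ -2.2096e+10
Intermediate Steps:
P(a, x) = -100 (P(a, x) = 4 - 104 = -100)
E = -306064 (E = -253765 - 52299 = -306064)
B = -7077578499/9488688341 (B = (194 + 106)/167164 - 169764/227051 = 300*(1/167164) - 169764*1/227051 = 75/41791 - 169764/227051 = -7077578499/9488688341 ≈ -0.74590)
(E + P(-247, 101))*(B + 72172) = (-306064 - 100)*(-7077578499/9488688341 + 72172) = -306164*684810537368153/9488688341 = -209664333362783195092/9488688341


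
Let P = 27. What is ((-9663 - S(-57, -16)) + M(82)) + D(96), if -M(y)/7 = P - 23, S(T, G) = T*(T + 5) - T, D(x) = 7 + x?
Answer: -12609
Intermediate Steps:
S(T, G) = -T + T*(5 + T) (S(T, G) = T*(5 + T) - T = -T + T*(5 + T))
M(y) = -28 (M(y) = -7*(27 - 23) = -7*4 = -28)
((-9663 - S(-57, -16)) + M(82)) + D(96) = ((-9663 - (-57)*(4 - 57)) - 28) + (7 + 96) = ((-9663 - (-57)*(-53)) - 28) + 103 = ((-9663 - 1*3021) - 28) + 103 = ((-9663 - 3021) - 28) + 103 = (-12684 - 28) + 103 = -12712 + 103 = -12609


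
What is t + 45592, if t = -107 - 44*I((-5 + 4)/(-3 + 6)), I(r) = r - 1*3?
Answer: 136895/3 ≈ 45632.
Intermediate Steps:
I(r) = -3 + r (I(r) = r - 3 = -3 + r)
t = 119/3 (t = -107 - 44*(-3 + (-5 + 4)/(-3 + 6)) = -107 - 44*(-3 - 1/3) = -107 - 44*(-10/3) = -107 + 440/3 = 119/3 ≈ 39.667)
t + 45592 = 119/3 + 45592 = 136895/3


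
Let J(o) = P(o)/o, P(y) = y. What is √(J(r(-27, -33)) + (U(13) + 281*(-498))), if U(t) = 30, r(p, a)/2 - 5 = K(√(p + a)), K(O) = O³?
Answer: I*√139907 ≈ 374.04*I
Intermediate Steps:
r(p, a) = 10 + 2*(a + p)^(3/2) (r(p, a) = 10 + 2*(√(p + a))³ = 10 + 2*(√(a + p))³ = 10 + 2*(a + p)^(3/2))
J(o) = 1 (J(o) = o/o = 1)
√(J(r(-27, -33)) + (U(13) + 281*(-498))) = √(1 + (30 + 281*(-498))) = √(1 + (30 - 139938)) = √(1 - 139908) = √(-139907) = I*√139907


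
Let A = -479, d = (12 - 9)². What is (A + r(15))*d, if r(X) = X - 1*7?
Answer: -4239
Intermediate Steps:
r(X) = -7 + X (r(X) = X - 7 = -7 + X)
d = 9 (d = 3² = 9)
(A + r(15))*d = (-479 + (-7 + 15))*9 = (-479 + 8)*9 = -471*9 = -4239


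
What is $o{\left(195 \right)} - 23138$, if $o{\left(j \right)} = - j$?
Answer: $-23333$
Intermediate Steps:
$o{\left(195 \right)} - 23138 = \left(-1\right) 195 - 23138 = -195 - 23138 = -23333$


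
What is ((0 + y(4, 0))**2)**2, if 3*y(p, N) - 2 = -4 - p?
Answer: 16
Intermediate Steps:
y(p, N) = -2/3 - p/3 (y(p, N) = 2/3 + (-4 - p)/3 = 2/3 + (-4/3 - p/3) = -2/3 - p/3)
((0 + y(4, 0))**2)**2 = ((0 + (-2/3 - 1/3*4))**2)**2 = ((0 + (-2/3 - 4/3))**2)**2 = ((0 - 2)**2)**2 = ((-2)**2)**2 = 4**2 = 16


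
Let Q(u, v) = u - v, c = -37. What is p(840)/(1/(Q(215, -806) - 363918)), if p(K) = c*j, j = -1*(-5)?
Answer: 67135945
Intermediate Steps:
j = 5
p(K) = -185 (p(K) = -37*5 = -185)
p(840)/(1/(Q(215, -806) - 363918)) = -(-67285055 + 149110) = -185/(1/((215 + 806) - 363918)) = -185/(1/(1021 - 363918)) = -185/(1/(-362897)) = -185/(-1/362897) = -185*(-362897) = 67135945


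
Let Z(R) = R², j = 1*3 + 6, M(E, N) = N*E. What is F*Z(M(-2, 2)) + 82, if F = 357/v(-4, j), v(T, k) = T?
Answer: -1346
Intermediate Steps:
M(E, N) = E*N
j = 9 (j = 3 + 6 = 9)
F = -357/4 (F = 357/(-4) = 357*(-¼) = -357/4 ≈ -89.250)
F*Z(M(-2, 2)) + 82 = -357*(-2*2)²/4 + 82 = -357/4*(-4)² + 82 = -357/4*16 + 82 = -1428 + 82 = -1346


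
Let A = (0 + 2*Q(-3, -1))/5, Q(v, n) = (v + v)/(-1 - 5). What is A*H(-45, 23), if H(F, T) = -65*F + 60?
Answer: 1194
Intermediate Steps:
Q(v, n) = -v/3 (Q(v, n) = (2*v)/(-6) = (2*v)*(-1/6) = -v/3)
H(F, T) = 60 - 65*F
A = 2/5 (A = (0 + 2*(-1/3*(-3)))/5 = (0 + 2*1)*(1/5) = (0 + 2)*(1/5) = 2*(1/5) = 2/5 ≈ 0.40000)
A*H(-45, 23) = 2*(60 - 65*(-45))/5 = 2*(60 + 2925)/5 = (2/5)*2985 = 1194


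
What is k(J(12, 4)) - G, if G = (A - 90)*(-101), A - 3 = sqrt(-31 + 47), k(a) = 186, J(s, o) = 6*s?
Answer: -8197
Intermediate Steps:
A = 7 (A = 3 + sqrt(-31 + 47) = 3 + sqrt(16) = 3 + 4 = 7)
G = 8383 (G = (7 - 90)*(-101) = -83*(-101) = 8383)
k(J(12, 4)) - G = 186 - 1*8383 = 186 - 8383 = -8197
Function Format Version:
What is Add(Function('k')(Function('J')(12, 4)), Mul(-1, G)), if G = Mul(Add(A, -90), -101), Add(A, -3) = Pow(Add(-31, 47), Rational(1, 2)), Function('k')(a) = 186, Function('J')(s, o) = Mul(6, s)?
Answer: -8197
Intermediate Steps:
A = 7 (A = Add(3, Pow(Add(-31, 47), Rational(1, 2))) = Add(3, Pow(16, Rational(1, 2))) = Add(3, 4) = 7)
G = 8383 (G = Mul(Add(7, -90), -101) = Mul(-83, -101) = 8383)
Add(Function('k')(Function('J')(12, 4)), Mul(-1, G)) = Add(186, Mul(-1, 8383)) = Add(186, -8383) = -8197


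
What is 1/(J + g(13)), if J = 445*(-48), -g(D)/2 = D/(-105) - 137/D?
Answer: -1365/29127292 ≈ -4.6863e-5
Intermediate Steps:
g(D) = 274/D + 2*D/105 (g(D) = -2*(D/(-105) - 137/D) = -2*(D*(-1/105) - 137/D) = -2*(-D/105 - 137/D) = -2*(-137/D - D/105) = 274/D + 2*D/105)
J = -21360
1/(J + g(13)) = 1/(-21360 + (274/13 + (2/105)*13)) = 1/(-21360 + (274*(1/13) + 26/105)) = 1/(-21360 + (274/13 + 26/105)) = 1/(-21360 + 29108/1365) = 1/(-29127292/1365) = -1365/29127292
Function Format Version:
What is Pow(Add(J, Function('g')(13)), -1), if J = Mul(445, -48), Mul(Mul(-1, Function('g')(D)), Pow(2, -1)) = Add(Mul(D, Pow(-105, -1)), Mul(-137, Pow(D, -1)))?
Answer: Rational(-1365, 29127292) ≈ -4.6863e-5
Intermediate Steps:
Function('g')(D) = Add(Mul(274, Pow(D, -1)), Mul(Rational(2, 105), D)) (Function('g')(D) = Mul(-2, Add(Mul(D, Pow(-105, -1)), Mul(-137, Pow(D, -1)))) = Mul(-2, Add(Mul(D, Rational(-1, 105)), Mul(-137, Pow(D, -1)))) = Mul(-2, Add(Mul(Rational(-1, 105), D), Mul(-137, Pow(D, -1)))) = Mul(-2, Add(Mul(-137, Pow(D, -1)), Mul(Rational(-1, 105), D))) = Add(Mul(274, Pow(D, -1)), Mul(Rational(2, 105), D)))
J = -21360
Pow(Add(J, Function('g')(13)), -1) = Pow(Add(-21360, Add(Mul(274, Pow(13, -1)), Mul(Rational(2, 105), 13))), -1) = Pow(Add(-21360, Add(Mul(274, Rational(1, 13)), Rational(26, 105))), -1) = Pow(Add(-21360, Add(Rational(274, 13), Rational(26, 105))), -1) = Pow(Add(-21360, Rational(29108, 1365)), -1) = Pow(Rational(-29127292, 1365), -1) = Rational(-1365, 29127292)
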